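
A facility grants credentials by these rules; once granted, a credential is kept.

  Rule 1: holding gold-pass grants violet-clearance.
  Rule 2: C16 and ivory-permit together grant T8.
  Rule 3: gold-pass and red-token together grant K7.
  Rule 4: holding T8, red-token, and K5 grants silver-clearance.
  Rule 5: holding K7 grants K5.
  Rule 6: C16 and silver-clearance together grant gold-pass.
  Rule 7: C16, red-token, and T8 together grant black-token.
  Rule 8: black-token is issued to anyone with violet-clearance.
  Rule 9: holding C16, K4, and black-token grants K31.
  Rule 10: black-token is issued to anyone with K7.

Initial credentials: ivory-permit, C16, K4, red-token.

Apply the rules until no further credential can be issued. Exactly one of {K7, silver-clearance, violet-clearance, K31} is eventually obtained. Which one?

Holding C16 and ivory-permit grants T8 (Rule 2).
Holding C16, red-token, and T8 grants black-token (Rule 7).
Holding C16, K4, and black-token grants K31 (Rule 9).
silver-clearance would need T8, red-token, and K5 (Rule 4), but K5 is never granted. violet-clearance would need gold-pass (Rule 1), but gold-pass is never granted. K7 would need gold-pass and red-token (Rule 3), but gold-pass is never granted.

K31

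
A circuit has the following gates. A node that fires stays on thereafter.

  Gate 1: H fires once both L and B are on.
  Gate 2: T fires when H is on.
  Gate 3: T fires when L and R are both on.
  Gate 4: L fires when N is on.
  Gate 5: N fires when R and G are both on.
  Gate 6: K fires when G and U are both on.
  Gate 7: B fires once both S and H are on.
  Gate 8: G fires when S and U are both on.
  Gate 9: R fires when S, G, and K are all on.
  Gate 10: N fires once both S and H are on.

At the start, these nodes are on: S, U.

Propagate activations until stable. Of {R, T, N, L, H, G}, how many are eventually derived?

Gate 8: S and U on → G on.
Gate 6: G and U on → K on.
Gate 9: S, G, and K on → R on.
Gate 5: R and G on → N on.
Gate 4: N on → L on.
Gate 3: L and R on → T on.
R: reached.
T: reached.
N: reached.
L: reached.
H would need L and B (Gate 1), but B never turns on.
G: reached.
Reached: R, T, N, L, and G — 5 of the 6.

5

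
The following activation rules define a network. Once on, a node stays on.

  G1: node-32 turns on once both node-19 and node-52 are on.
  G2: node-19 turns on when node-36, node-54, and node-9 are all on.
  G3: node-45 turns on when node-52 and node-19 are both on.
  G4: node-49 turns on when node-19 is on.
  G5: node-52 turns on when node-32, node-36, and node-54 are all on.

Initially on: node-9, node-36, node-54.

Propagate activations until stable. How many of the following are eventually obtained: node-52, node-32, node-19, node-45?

G2: node-36, node-54, and node-9 on → node-19 on.
node-52 would need node-32, node-36, and node-54 (G5), but node-32 never turns on.
node-32 would need node-19 and node-52 (G1), but node-52 never turns on.
node-19: reached.
node-45 would need node-52 and node-19 (G3), but node-52 never turns on.
Reached: node-19 — 1 of the 4.

1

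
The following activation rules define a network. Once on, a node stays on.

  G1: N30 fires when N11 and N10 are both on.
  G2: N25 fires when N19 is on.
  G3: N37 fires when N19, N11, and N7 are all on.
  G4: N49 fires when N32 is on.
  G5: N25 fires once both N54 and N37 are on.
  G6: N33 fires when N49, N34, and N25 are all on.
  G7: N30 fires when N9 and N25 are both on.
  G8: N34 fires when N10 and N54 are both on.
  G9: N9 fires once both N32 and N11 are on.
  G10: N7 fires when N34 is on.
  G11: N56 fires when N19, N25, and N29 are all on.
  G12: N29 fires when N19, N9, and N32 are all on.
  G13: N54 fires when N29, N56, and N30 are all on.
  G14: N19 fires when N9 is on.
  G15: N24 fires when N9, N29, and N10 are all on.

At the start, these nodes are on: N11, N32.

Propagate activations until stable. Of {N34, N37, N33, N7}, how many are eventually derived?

0

N34 would need N10 and N54 (G8), but N10 never turns on.
N37 would need N19, N11, and N7 (G3), but N7 never turns on.
N33 would need N49, N34, and N25 (G6), but N34 never turns on.
N7 would need N34 (G10), but N34 never turns on.
None of the 4 are reached.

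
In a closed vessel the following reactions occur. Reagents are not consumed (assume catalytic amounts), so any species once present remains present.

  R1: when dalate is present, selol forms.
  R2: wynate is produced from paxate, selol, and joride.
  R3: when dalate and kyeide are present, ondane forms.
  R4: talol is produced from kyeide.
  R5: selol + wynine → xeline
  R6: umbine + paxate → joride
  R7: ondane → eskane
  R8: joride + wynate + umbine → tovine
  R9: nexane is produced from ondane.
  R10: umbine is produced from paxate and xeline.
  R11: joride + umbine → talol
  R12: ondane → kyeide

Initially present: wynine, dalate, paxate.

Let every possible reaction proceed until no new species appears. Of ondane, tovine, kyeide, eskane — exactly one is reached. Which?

tovine

dalate present → selol forms (R1).
selol and wynine present → xeline forms (R5).
paxate and xeline present → umbine forms (R10).
umbine and paxate present → joride forms (R6).
paxate, selol, and joride present → wynate forms (R2).
joride, wynate, and umbine present → tovine forms (R8).
kyeide would need ondane (R12), but ondane never forms. ondane would need dalate and kyeide (R3), but kyeide never forms. eskane would need ondane (R7), but ondane never forms.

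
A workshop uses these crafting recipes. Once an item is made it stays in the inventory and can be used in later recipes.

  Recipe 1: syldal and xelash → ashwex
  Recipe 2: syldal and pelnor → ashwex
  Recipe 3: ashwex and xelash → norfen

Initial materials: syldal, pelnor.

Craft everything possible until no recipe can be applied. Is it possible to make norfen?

norfen would need ashwex and xelash (Recipe 3), but xelash is never obtained.

No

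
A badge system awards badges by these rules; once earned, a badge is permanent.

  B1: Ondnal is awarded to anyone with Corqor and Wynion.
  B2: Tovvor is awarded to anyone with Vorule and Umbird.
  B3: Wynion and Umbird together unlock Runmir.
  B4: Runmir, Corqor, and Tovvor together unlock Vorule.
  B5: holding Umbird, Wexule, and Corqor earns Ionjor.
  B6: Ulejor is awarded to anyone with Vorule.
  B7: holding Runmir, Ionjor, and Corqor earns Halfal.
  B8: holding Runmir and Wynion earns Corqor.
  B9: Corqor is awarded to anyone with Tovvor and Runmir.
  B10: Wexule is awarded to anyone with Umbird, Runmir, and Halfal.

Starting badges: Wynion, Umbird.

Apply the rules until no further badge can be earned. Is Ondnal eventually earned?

With Wynion and Umbird, Runmir is earned (B3).
With Runmir and Wynion, Corqor is earned (B8).
With Corqor and Wynion, Ondnal is earned (B1).

Yes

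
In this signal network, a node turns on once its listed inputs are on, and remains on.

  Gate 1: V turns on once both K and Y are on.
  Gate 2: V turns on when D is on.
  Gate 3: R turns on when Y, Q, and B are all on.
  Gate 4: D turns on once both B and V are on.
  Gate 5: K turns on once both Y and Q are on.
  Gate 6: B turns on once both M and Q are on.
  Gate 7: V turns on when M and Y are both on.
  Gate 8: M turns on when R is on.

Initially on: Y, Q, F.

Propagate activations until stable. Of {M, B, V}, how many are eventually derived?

Gate 5: Y and Q on → K on.
K and Y are on, so V turns on (Gate 1).
M would need R (Gate 8), but R never turns on.
B would need M and Q (Gate 6), but M never turns on.
V: reached.
Reached: V — 1 of the 3.

1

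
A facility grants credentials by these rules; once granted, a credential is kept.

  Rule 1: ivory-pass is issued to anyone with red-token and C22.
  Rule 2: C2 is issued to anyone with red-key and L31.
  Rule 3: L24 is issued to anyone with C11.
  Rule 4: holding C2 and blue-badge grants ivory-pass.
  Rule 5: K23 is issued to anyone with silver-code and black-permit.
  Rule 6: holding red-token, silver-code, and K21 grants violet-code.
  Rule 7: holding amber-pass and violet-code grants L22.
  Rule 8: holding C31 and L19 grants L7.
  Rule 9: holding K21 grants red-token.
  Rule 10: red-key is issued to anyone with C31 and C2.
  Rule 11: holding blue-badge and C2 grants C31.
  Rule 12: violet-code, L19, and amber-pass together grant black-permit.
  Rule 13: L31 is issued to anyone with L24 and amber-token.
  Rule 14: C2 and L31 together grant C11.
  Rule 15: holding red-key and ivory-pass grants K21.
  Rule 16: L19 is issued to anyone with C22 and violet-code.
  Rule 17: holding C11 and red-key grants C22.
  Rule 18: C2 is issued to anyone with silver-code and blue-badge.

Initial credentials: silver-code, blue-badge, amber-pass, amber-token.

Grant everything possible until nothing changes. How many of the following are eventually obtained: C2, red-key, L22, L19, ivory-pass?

Holding silver-code and blue-badge grants C2 (Rule 18).
Holding C2 and blue-badge grants ivory-pass (Rule 4).
Holding blue-badge and C2 grants C31 (Rule 11).
Holding C31 and C2 grants red-key (Rule 10).
Holding red-key and ivory-pass grants K21 (Rule 15).
Holding K21 grants red-token (Rule 9).
Holding red-token, silver-code, and K21 grants violet-code (Rule 6).
Holding amber-pass and violet-code grants L22 (Rule 7).
C2: reached.
red-key: reached.
L22: reached.
L19 would need C22 and violet-code (Rule 16), but C22 is never granted.
ivory-pass: reached.
Reached: C2, red-key, L22, and ivory-pass — 4 of the 5.

4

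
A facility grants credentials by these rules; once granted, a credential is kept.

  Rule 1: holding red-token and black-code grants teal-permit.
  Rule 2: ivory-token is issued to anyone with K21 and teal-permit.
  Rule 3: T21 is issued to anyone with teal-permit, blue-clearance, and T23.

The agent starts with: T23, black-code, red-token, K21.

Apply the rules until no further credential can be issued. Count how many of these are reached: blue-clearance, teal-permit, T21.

Holding red-token and black-code grants teal-permit (Rule 1).
No rule produces blue-clearance, and it is not given.
teal-permit: reached.
T21 would need teal-permit, blue-clearance, and T23 (Rule 3), but blue-clearance is never granted.
Reached: teal-permit — 1 of the 3.

1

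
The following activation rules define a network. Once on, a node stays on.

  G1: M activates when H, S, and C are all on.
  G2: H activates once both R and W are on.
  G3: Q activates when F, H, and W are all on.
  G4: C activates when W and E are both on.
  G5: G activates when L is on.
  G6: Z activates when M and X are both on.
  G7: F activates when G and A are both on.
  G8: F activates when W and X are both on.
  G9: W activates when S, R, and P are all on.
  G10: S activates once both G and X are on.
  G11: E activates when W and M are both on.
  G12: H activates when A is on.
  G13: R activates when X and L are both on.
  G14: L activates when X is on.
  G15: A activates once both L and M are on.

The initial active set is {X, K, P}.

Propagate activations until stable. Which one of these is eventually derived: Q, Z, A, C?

Q

X is on, so L activates (G14).
G13: X and L on → R on.
G5: L on → G on.
G and X are on, so S activates (G10).
G9: S, R, and P on → W on.
R and W are on, so H activates (G2).
G8: W and X on → F on.
G3: F, H, and W on → Q on.
C would need W and E (G4), but E never turns on. A would need L and M (G15), but M never turns on. Z would need M and X (G6), but M never turns on.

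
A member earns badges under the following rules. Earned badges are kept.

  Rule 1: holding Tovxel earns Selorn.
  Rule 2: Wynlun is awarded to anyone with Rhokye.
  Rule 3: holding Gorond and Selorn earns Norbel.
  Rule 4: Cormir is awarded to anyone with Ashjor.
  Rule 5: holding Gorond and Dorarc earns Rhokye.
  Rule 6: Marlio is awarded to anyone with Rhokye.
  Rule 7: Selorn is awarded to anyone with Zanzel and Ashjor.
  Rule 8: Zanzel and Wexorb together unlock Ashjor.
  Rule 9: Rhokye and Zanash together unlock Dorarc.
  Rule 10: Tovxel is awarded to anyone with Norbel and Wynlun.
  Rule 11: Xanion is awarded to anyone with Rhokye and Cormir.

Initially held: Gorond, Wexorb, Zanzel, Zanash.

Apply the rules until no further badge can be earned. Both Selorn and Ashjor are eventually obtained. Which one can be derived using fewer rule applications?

Ashjor: With Zanzel and Wexorb, Ashjor is earned (Rule 8). [1 rule application]
Selorn: With Zanzel and Wexorb, Ashjor is earned (Rule 8). With Zanzel and Ashjor, Selorn is earned (Rule 7). [2 rule applications]
Ashjor needs fewer.

Ashjor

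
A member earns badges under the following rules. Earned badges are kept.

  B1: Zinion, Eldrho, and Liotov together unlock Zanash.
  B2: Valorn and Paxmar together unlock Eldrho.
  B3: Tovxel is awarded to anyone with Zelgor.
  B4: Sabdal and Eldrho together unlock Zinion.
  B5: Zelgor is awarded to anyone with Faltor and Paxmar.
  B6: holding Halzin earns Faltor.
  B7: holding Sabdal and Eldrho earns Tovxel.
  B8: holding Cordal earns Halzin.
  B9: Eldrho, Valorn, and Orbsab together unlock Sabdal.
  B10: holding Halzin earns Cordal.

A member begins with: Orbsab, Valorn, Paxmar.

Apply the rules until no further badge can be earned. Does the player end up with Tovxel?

With Valorn and Paxmar, Eldrho is earned (B2).
With Eldrho, Valorn, and Orbsab, Sabdal is earned (B9).
With Sabdal and Eldrho, Tovxel is earned (B7).

Yes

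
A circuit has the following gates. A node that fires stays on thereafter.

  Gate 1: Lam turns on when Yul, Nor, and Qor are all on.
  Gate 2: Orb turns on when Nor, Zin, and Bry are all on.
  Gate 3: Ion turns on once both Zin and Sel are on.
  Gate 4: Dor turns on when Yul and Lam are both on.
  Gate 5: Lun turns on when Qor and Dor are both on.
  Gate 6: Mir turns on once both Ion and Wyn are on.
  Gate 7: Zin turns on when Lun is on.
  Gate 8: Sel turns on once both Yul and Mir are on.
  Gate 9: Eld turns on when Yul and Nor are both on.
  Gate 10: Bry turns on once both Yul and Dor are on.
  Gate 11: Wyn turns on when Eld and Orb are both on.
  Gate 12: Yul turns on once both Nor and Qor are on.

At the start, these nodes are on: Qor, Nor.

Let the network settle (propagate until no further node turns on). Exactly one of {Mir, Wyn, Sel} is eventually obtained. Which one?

Wyn

Gate 12: Nor and Qor on → Yul on.
Gate 1: Yul, Nor, and Qor on → Lam on.
Gate 9: Yul and Nor on → Eld on.
Gate 4: Yul and Lam on → Dor on.
Qor and Dor are on, so Lun turns on (Gate 5).
Gate 10: Yul and Dor on → Bry on.
Lun is on, so Zin turns on (Gate 7).
Gate 2: Nor, Zin, and Bry on → Orb on.
Eld and Orb are on, so Wyn turns on (Gate 11).
Mir would need Ion and Wyn (Gate 6), but Ion never turns on. Sel would need Yul and Mir (Gate 8), but Mir never turns on.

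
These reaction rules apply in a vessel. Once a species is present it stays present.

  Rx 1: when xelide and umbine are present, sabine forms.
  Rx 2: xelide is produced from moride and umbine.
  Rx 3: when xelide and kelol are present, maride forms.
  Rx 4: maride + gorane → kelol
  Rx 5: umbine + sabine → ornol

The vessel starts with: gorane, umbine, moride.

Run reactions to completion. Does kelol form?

No

kelol would need maride and gorane (Rx 4), but maride never forms.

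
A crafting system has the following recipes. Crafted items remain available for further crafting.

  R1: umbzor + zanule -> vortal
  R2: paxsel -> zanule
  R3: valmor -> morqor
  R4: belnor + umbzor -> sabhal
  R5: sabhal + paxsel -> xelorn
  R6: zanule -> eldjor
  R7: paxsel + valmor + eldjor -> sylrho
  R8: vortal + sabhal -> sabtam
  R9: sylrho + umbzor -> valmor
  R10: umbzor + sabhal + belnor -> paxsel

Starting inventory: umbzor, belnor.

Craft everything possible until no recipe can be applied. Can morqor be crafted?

No

morqor would need valmor (R3), but valmor is never obtained.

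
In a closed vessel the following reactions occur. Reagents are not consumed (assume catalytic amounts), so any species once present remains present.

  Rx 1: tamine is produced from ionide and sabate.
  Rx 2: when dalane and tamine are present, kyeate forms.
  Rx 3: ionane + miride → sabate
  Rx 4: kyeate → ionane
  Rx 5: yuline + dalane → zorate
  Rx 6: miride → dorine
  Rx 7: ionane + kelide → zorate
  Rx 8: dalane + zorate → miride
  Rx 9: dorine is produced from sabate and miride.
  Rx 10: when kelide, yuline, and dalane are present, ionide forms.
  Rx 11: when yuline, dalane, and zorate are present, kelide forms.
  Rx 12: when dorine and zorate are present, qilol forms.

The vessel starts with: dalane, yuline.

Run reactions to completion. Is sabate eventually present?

sabate would need ionane and miride (Rx 3), but ionane never forms.

No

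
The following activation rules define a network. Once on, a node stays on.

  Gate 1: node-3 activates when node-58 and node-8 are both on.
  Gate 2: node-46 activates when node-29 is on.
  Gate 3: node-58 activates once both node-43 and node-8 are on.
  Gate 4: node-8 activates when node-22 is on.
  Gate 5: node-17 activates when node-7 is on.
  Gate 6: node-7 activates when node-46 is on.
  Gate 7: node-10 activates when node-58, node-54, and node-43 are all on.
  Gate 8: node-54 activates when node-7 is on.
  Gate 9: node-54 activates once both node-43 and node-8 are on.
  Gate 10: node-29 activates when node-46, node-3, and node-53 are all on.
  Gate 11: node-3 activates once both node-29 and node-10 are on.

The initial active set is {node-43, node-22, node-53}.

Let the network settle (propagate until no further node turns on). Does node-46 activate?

No

node-46 would need node-29 (Gate 2), but node-29 never turns on.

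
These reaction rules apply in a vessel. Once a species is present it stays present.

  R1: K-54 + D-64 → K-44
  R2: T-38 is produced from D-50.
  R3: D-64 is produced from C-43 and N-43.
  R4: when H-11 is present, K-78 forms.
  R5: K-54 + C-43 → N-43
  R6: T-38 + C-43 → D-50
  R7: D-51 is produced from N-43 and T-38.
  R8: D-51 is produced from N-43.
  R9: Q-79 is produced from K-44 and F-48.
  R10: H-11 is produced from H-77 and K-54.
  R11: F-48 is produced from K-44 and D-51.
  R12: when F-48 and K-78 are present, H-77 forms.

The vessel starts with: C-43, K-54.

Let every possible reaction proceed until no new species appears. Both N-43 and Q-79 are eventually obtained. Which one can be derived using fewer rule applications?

N-43

N-43: K-54 and C-43 present → N-43 forms (R5). [1 rule application]
Q-79: K-54 and C-43 present → N-43 forms (R5). C-43 and N-43 present → D-64 forms (R3). N-43 present → D-51 forms (R8). K-54 and D-64 present → K-44 forms (R1). K-44 and D-51 present → F-48 forms (R11). K-44 and F-48 present → Q-79 forms (R9). [6 rule applications]
N-43 needs fewer.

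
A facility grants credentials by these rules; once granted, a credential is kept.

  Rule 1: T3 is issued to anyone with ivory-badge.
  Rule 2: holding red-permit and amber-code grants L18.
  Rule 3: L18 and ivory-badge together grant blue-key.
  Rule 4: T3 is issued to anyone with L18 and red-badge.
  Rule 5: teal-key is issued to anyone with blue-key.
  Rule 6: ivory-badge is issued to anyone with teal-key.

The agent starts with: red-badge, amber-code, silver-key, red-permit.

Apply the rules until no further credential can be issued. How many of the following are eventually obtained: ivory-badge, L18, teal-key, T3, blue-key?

Holding red-permit and amber-code grants L18 (Rule 2).
Holding L18 and red-badge grants T3 (Rule 4).
ivory-badge would need teal-key (Rule 6), but teal-key is never granted.
L18: reached.
teal-key would need blue-key (Rule 5), but blue-key is never granted.
T3: reached.
blue-key would need L18 and ivory-badge (Rule 3), but ivory-badge is never granted.
Reached: L18 and T3 — 2 of the 5.

2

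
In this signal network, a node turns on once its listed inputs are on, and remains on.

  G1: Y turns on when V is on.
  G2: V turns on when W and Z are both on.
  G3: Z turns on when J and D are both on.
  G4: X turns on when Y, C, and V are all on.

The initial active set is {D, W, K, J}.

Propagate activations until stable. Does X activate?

No

X would need Y, C, and V (G4), but C never turns on.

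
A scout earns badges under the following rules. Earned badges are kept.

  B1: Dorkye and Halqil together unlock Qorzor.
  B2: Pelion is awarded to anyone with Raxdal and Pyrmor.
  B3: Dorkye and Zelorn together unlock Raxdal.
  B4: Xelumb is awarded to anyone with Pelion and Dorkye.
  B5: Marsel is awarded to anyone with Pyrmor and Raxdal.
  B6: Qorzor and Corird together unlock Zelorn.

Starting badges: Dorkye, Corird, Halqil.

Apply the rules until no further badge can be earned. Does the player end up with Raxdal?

With Dorkye and Halqil, Qorzor is earned (B1).
With Qorzor and Corird, Zelorn is earned (B6).
With Dorkye and Zelorn, Raxdal is earned (B3).

Yes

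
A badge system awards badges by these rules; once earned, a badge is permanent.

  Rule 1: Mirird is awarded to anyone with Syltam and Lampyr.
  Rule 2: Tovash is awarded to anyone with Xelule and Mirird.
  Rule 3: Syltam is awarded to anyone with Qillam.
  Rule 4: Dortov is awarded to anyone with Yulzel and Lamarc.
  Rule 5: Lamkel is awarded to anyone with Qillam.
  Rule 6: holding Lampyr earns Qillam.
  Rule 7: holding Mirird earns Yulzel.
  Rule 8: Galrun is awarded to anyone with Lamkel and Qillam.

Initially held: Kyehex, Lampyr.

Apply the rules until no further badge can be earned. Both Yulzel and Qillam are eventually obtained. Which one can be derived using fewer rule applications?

Qillam

Qillam: With Lampyr, Qillam is earned (Rule 6). [1 rule application]
Yulzel: With Lampyr, Qillam is earned (Rule 6). With Qillam, Syltam is earned (Rule 3). With Syltam and Lampyr, Mirird is earned (Rule 1). With Mirird, Yulzel is earned (Rule 7). [4 rule applications]
Qillam needs fewer.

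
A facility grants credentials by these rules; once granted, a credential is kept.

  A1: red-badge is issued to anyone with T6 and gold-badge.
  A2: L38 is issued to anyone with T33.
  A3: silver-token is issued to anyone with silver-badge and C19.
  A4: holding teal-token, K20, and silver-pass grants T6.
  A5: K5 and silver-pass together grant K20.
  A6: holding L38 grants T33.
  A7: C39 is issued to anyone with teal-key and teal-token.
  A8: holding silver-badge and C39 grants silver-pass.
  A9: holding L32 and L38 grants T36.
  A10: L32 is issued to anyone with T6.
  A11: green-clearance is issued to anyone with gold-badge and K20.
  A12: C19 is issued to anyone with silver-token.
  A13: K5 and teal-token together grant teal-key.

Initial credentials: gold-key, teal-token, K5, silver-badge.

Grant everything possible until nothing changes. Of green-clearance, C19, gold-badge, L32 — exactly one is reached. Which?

L32

Holding K5 and teal-token grants teal-key (A13).
Holding teal-key and teal-token grants C39 (A7).
Holding silver-badge and C39 grants silver-pass (A8).
Holding K5 and silver-pass grants K20 (A5).
Holding teal-token, K20, and silver-pass grants T6 (A4).
Holding T6 grants L32 (A10).
green-clearance would need gold-badge and K20 (A11), but gold-badge is never granted. C19 would need silver-token (A12), but silver-token is never granted. No rule produces gold-badge, and it is not given.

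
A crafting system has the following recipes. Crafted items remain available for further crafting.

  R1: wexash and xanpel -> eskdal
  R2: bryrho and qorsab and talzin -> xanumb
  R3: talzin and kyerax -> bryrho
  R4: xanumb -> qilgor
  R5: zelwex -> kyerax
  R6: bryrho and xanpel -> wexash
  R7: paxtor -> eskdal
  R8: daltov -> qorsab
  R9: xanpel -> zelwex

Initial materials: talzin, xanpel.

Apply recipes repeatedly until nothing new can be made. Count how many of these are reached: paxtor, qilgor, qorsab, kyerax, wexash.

Using R9, xanpel makes zelwex.
Using R5, zelwex makes kyerax.
talzin and kyerax -> bryrho (R3).
Using R6, bryrho and xanpel make wexash.
No rule produces paxtor, and it is not given.
qilgor would need xanumb (R4), but xanumb is never obtained.
qorsab would need daltov (R8), but daltov is never obtained.
kyerax: reached.
wexash: reached.
Reached: kyerax and wexash — 2 of the 5.

2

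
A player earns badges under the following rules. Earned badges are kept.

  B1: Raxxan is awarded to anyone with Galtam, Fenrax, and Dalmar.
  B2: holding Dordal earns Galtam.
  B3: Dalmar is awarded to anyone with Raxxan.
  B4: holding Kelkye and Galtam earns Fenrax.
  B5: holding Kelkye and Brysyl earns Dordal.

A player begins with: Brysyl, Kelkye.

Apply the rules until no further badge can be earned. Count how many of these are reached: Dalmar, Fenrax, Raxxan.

1

With Kelkye and Brysyl, Dordal is earned (B5).
With Dordal, Galtam is earned (B2).
With Kelkye and Galtam, Fenrax is earned (B4).
Dalmar would need Raxxan (B3), but Raxxan is never earned.
Fenrax: reached.
Raxxan would need Galtam, Fenrax, and Dalmar (B1), but Dalmar is never earned.
Reached: Fenrax — 1 of the 3.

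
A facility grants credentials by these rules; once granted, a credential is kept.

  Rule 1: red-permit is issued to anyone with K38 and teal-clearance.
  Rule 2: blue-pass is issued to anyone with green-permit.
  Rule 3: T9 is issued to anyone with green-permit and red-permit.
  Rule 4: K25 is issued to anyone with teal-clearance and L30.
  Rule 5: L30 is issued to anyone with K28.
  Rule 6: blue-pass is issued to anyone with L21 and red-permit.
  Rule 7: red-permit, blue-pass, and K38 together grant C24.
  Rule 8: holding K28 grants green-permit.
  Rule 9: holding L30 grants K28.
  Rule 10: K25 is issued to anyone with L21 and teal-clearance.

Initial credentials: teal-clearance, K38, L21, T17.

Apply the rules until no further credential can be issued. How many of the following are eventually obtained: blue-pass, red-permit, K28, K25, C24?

Holding L21 and teal-clearance grants K25 (Rule 10).
Holding K38 and teal-clearance grants red-permit (Rule 1).
Holding L21 and red-permit grants blue-pass (Rule 6).
Holding red-permit, blue-pass, and K38 grants C24 (Rule 7).
blue-pass: reached.
red-permit: reached.
K28 would need L30 (Rule 9), but L30 is never granted.
K25: reached.
C24: reached.
Reached: blue-pass, red-permit, K25, and C24 — 4 of the 5.

4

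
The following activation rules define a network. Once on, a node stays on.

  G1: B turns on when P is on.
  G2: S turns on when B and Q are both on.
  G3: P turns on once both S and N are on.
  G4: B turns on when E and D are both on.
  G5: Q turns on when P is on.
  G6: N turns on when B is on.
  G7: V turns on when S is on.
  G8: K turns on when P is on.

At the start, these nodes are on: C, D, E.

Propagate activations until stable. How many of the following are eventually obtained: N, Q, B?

2

G4: E and D on → B on.
B is on, so N turns on (G6).
N: reached.
Q would need P (G5), but P never turns on.
B: reached.
Reached: N and B — 2 of the 3.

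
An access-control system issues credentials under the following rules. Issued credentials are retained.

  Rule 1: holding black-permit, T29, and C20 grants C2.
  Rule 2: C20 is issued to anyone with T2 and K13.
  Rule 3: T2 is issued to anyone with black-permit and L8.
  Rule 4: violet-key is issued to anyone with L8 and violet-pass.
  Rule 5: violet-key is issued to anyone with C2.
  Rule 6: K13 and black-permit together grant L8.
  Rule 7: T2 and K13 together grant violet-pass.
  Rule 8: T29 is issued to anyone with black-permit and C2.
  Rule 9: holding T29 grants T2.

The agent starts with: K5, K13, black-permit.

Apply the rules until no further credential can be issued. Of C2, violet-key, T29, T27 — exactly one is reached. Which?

Holding K13 and black-permit grants L8 (Rule 6).
Holding black-permit and L8 grants T2 (Rule 3).
Holding T2 and K13 grants violet-pass (Rule 7).
Holding L8 and violet-pass grants violet-key (Rule 4).
C2 would need black-permit, T29, and C20 (Rule 1), but T29 is never granted. No rule produces T27, and it is not given. T29 would need black-permit and C2 (Rule 8), but C2 is never granted.

violet-key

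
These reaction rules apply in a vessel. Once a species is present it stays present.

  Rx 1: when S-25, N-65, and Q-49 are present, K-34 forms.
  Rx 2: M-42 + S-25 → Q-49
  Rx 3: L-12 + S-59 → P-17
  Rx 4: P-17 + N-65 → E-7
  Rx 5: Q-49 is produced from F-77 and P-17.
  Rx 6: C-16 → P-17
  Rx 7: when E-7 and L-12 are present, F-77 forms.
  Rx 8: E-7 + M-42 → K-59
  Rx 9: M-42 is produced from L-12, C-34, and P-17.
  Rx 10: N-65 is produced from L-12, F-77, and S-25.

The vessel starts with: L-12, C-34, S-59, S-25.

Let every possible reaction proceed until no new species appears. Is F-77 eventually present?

F-77 would need E-7 and L-12 (Rx 7), but E-7 never forms.

No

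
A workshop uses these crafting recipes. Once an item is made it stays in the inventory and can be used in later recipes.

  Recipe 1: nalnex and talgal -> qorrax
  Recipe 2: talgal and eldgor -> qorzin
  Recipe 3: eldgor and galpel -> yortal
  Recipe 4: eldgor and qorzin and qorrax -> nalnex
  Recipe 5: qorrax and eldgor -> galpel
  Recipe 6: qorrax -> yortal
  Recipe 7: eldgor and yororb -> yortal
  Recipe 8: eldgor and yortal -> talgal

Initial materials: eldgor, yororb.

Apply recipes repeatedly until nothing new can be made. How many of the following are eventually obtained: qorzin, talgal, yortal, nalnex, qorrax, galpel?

3

eldgor and yororb -> yortal (Recipe 7).
Using Recipe 8, eldgor and yortal make talgal.
Using Recipe 2, talgal and eldgor make qorzin.
qorzin: reached.
talgal: reached.
yortal: reached.
nalnex would need eldgor, qorzin, and qorrax (Recipe 4), but qorrax is never obtained.
qorrax would need nalnex and talgal (Recipe 1), but nalnex is never obtained.
galpel would need qorrax and eldgor (Recipe 5), but qorrax is never obtained.
Reached: qorzin, talgal, and yortal — 3 of the 6.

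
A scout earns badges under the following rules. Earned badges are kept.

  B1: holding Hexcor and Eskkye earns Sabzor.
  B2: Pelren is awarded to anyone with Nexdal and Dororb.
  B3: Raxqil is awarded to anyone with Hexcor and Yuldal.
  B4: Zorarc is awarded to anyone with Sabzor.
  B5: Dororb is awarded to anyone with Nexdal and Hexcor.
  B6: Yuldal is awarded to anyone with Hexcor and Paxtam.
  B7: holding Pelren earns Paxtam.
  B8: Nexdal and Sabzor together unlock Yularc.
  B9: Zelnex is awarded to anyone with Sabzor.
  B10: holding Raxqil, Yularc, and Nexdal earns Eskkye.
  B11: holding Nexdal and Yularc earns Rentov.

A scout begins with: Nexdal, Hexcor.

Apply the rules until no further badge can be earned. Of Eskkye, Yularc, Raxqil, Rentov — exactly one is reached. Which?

Raxqil

With Nexdal and Hexcor, Dororb is earned (B5).
With Nexdal and Dororb, Pelren is earned (B2).
With Pelren, Paxtam is earned (B7).
With Hexcor and Paxtam, Yuldal is earned (B6).
With Hexcor and Yuldal, Raxqil is earned (B3).
Eskkye would need Raxqil, Yularc, and Nexdal (B10), but Yularc is never earned. Rentov would need Nexdal and Yularc (B11), but Yularc is never earned. Yularc would need Nexdal and Sabzor (B8), but Sabzor is never earned.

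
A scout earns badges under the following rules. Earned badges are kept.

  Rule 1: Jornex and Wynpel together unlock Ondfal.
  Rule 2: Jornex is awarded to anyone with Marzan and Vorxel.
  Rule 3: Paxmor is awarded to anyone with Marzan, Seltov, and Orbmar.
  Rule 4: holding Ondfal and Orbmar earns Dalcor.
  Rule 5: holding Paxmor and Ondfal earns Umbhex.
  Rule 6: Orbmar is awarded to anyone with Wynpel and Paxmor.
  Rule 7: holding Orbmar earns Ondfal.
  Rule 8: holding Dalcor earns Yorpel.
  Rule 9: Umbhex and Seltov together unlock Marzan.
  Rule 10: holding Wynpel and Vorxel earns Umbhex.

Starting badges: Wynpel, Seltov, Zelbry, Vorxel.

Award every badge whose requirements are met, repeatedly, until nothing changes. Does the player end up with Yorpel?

No

Yorpel would need Dalcor (Rule 8), but Dalcor is never earned.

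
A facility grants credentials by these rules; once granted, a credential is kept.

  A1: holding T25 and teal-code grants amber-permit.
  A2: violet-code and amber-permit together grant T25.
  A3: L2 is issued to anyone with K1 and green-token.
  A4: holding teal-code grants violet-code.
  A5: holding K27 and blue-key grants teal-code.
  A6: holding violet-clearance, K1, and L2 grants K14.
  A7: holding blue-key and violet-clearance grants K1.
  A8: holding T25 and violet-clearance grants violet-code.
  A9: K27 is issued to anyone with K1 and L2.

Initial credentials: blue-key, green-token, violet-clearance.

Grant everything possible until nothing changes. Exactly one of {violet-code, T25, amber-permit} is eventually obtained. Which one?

Holding blue-key and violet-clearance grants K1 (A7).
Holding K1 and green-token grants L2 (A3).
Holding K1 and L2 grants K27 (A9).
Holding K27 and blue-key grants teal-code (A5).
Holding teal-code grants violet-code (A4).
T25 would need violet-code and amber-permit (A2), but amber-permit is never granted. amber-permit would need T25 and teal-code (A1), but T25 is never granted.

violet-code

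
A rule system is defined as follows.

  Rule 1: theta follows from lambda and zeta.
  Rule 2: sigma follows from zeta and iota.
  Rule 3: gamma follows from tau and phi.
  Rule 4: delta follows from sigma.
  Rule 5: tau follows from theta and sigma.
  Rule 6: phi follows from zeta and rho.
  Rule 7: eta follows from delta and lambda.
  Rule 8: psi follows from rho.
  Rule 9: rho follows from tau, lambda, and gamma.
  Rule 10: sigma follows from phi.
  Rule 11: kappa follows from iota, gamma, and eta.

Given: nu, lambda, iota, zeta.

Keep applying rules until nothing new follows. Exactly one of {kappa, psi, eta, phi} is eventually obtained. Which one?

zeta and iota hold, so sigma follows (Rule 2).
sigma holds, so delta follows (Rule 4).
delta and lambda hold, so eta follows (Rule 7).
psi would need rho (Rule 8), but rho is never established. kappa would need iota, gamma, and eta (Rule 11), but gamma is never established. phi would need zeta and rho (Rule 6), but rho is never established.

eta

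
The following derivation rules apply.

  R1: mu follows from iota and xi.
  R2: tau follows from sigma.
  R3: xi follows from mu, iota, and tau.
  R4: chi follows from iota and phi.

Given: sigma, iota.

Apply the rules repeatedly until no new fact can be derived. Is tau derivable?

Yes

sigma holds, so tau follows (R2).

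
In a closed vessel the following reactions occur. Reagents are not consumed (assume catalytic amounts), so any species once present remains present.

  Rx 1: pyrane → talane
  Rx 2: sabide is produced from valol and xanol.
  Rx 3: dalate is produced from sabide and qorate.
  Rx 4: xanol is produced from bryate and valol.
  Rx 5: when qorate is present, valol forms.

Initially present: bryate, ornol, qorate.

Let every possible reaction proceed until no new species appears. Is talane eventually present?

No

talane would need pyrane (Rx 1), but pyrane never forms.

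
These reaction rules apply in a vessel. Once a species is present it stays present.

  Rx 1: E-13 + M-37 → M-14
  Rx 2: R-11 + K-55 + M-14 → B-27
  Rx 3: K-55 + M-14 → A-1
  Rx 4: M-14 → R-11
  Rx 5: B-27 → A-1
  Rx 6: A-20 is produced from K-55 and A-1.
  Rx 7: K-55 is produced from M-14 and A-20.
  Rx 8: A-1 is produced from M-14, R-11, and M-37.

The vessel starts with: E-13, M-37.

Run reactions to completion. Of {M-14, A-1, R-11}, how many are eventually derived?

E-13 and M-37 present → M-14 forms (Rx 1).
M-14 present → R-11 forms (Rx 4).
M-14, R-11, and M-37 present → A-1 forms (Rx 8).
M-14: reached.
A-1: reached.
R-11: reached.
All 3 are reached.

3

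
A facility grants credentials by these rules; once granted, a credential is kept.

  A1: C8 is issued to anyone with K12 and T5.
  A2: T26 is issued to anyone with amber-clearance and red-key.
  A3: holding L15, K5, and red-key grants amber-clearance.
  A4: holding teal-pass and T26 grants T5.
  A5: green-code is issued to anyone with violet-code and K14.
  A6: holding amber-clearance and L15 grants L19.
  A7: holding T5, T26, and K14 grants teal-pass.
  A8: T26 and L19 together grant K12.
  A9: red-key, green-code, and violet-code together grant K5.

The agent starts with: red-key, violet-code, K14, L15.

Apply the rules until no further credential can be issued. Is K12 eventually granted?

Holding violet-code and K14 grants green-code (A5).
Holding red-key, green-code, and violet-code grants K5 (A9).
Holding L15, K5, and red-key grants amber-clearance (A3).
Holding amber-clearance and L15 grants L19 (A6).
Holding amber-clearance and red-key grants T26 (A2).
Holding T26 and L19 grants K12 (A8).

Yes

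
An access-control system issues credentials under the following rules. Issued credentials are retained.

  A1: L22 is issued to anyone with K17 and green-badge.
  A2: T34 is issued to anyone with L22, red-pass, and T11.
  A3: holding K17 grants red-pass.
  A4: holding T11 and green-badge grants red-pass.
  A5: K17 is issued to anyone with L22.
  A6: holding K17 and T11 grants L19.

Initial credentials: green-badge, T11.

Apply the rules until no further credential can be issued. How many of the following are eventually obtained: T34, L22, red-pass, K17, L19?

Holding T11 and green-badge grants red-pass (A4).
T34 would need L22, red-pass, and T11 (A2), but L22 is never granted.
L22 would need K17 and green-badge (A1), but K17 is never granted.
red-pass: reached.
K17 would need L22 (A5), but L22 is never granted.
L19 would need K17 and T11 (A6), but K17 is never granted.
Reached: red-pass — 1 of the 5.

1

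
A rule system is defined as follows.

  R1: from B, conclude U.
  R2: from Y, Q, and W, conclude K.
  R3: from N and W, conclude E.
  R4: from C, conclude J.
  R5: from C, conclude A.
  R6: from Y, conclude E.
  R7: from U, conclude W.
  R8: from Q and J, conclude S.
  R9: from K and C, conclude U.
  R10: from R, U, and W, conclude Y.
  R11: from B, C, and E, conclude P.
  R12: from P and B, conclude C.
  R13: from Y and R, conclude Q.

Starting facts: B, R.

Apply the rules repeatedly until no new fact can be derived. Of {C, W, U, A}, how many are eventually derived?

From B, R1 gives U.
From U, R7 gives W.
C would need P and B (R12), but P is never established.
W: reached.
U: reached.
A would need C (R5), but C is never established.
Reached: W and U — 2 of the 4.

2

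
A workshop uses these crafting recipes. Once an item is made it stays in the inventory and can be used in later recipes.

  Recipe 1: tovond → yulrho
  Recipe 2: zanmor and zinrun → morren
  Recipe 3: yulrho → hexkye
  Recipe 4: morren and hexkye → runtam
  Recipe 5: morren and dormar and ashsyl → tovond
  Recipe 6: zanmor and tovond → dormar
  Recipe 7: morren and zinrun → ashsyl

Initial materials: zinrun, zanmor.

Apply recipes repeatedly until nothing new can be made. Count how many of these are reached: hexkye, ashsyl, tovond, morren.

Using Recipe 2, zanmor and zinrun make morren.
morren and zinrun → ashsyl (Recipe 7).
hexkye would need yulrho (Recipe 3), but yulrho is never obtained.
ashsyl: reached.
tovond would need morren, dormar, and ashsyl (Recipe 5), but dormar is never obtained.
morren: reached.
Reached: ashsyl and morren — 2 of the 4.

2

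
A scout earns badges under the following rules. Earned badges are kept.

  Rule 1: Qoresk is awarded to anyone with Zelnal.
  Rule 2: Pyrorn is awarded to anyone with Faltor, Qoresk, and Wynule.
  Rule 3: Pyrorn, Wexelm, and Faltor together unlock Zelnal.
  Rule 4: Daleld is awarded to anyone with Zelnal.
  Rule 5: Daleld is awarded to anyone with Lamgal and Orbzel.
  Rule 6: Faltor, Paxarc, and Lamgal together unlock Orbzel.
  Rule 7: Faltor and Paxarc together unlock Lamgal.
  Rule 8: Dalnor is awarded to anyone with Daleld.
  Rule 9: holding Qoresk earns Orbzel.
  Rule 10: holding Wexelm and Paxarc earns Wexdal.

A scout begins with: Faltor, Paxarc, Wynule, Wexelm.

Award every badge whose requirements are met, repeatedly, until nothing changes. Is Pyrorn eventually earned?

No

Pyrorn would need Faltor, Qoresk, and Wynule (Rule 2), but Qoresk is never earned.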